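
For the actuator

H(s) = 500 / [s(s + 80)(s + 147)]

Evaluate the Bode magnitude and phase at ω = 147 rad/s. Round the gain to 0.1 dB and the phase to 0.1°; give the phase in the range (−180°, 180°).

At s = jω = j147:
pole (s+80): 80 + j147 → |·| = √(80²+147²) = √28009 ≈ 167.36, ∠ = arctan(147/80) ≈ 61.44°
pole (s+147): 147 + j147 → |·| = √(147²+147²) = √43218 ≈ 207.89, ∠ = arctan(147/147) ≈ 45.00°
pole at origin: |s| = 147, ∠ = 90.00° (in denominator)
|H| = 500 / 5.1145e+06 ≈ 9.7761e-05
Gain = 20 log₁₀(9.7761e-05) ≈ -80.20 dB
∠H = 0.00° − 196.44° = -196.44° ≡ 163.56° (principal value)

-80.2 dB, 163.6°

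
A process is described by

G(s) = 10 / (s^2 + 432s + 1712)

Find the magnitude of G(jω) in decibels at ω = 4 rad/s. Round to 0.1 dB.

-47.7 dB

Substitute s = j4:
Numerator: 10 = 10 + j0
Denominator: (j4)^2 + 432(j4) + 1712 = 1696 + j1728
|N| = √(10² + 0²) ≈ 10, ∠N ≈ 0.00°
|D| = √(1696² + 1728²) ≈ 2421.2, ∠D ≈ 45.54°
|G| = 10 / 2421.2 ≈ 0.0041302
Gain = 20 log₁₀(0.0041302) ≈ -47.68 dB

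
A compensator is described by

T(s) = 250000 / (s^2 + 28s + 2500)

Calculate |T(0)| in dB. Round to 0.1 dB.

T(0) = 250000 / 2500 = 100
20 log₁₀(100) ≈ 40.00 dB

40.0 dB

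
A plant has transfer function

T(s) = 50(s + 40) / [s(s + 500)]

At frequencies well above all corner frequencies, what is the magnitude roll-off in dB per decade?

Each pole contributes −20 dB/decade at high frequency; each zero contributes +20 dB/decade.
Net: 1 zero(s) − 2 pole(s) → -20 dB/decade.

-20 dB/decade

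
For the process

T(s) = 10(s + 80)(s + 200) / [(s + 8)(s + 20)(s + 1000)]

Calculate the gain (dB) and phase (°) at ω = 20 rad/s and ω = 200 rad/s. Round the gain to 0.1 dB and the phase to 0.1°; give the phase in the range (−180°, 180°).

At s = jω = j20:
zero (s+80): 80 + j20 → |·| = √(80²+20²) = √6800 ≈ 82.462, ∠ = arctan(20/80) ≈ 14.04°
zero (s+200): 200 + j20 → |·| = √(200²+20²) = √40400 ≈ 201, ∠ = arctan(20/200) ≈ 5.71°
pole (s+8): 8 + j20 → |·| = √(8²+20²) = √464 ≈ 21.541, ∠ = arctan(20/8) ≈ 68.20°
pole (s+20): 20 + j20 → |·| = √(20²+20²) = √800 ≈ 28.284, ∠ = arctan(20/20) ≈ 45.00°
pole (s+1000): 1000 + j20 → |·| = √(1000²+20²) = √1000400 ≈ 1000.2, ∠ = arctan(20/1000) ≈ 1.15°
|T| = 10 · 16575 / 6.0939e+05 ≈ 0.27199
Gain = 20 log₁₀(0.27199) ≈ -11.31 dB
∠T = 19.75° − 114.35° = -94.60°

At s = jω = j200:
zero (s+80): 80 + j200 → |·| = √(80²+200²) = √46400 ≈ 215.41, ∠ = arctan(200/80) ≈ 68.20°
zero (s+200): 200 + j200 → |·| = √(200²+200²) = √80000 ≈ 282.84, ∠ = arctan(200/200) ≈ 45.00°
pole (s+8): 8 + j200 → |·| = √(8²+200²) = √40064 ≈ 200.16, ∠ = arctan(200/8) ≈ 87.71°
pole (s+20): 20 + j200 → |·| = √(20²+200²) = √40400 ≈ 201, ∠ = arctan(200/20) ≈ 84.29°
pole (s+1000): 1000 + j200 → |·| = √(1000²+200²) = √1040000 ≈ 1019.8, ∠ = arctan(200/1000) ≈ 11.31°
|T| = 10 · 60927 / 4.1029e+07 ≈ 0.01485
Gain = 20 log₁₀(0.01485) ≈ -36.57 dB
∠T = 113.20° − 183.31° = -70.11°

ω = 20: -11.3 dB, -94.6°; ω = 200: -36.6 dB, -70.1°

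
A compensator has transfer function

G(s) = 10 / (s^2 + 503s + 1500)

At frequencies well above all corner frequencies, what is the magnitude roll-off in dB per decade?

Each pole contributes −20 dB/decade at high frequency; each zero contributes +20 dB/decade.
Net: 0 zero(s) − 2 pole(s) → -40 dB/decade.

-40 dB/decade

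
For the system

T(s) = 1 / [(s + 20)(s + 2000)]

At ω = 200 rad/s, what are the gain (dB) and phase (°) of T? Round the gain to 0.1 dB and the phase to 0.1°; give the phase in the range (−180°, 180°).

At s = jω = j200:
pole (s+20): 20 + j200 → |·| = √(20²+200²) = √40400 ≈ 201, ∠ = arctan(200/20) ≈ 84.29°
pole (s+2000): 2000 + j200 → |·| = √(2000²+200²) = √4040000 ≈ 2010, ∠ = arctan(200/2000) ≈ 5.71°
|T| = 1 / 4.0401e+05 ≈ 2.4752e-06
Gain = 20 log₁₀(2.4752e-06) ≈ -112.13 dB
∠T = 0.00° − 90.00° = -90.00°

-112.1 dB, -90.0°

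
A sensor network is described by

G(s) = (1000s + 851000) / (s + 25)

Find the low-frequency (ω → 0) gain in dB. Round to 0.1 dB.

G(0) = 851000 / 25 = 34040
20 log₁₀(34040) ≈ 90.64 dB

90.6 dB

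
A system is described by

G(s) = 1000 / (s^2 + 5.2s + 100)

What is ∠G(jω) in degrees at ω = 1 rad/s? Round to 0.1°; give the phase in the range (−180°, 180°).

At s = jω = j1:
quadratic: (j1)² + 5.2·j1 + 100 = 99 + j5.2 → |·| ≈ 99.136, ∠ ≈ 3.01°
∠G = 0.00° − 3.01° = -3.01°

-3.0°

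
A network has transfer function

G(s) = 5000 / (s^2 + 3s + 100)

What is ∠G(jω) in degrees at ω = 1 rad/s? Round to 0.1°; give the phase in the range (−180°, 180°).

-1.7°

At s = jω = j1:
quadratic: (j1)² + 3·j1 + 100 = 99 + j3 → |·| ≈ 99.045, ∠ ≈ 1.74°
∠G = 0.00° − 1.74° = -1.74°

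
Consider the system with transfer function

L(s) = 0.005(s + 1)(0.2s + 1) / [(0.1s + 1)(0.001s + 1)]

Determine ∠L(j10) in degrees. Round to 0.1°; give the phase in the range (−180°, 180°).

102.2°

At ω = 10 rad/s:
zero (1 + j10·1) = 1 + j10 → |·| ≈ 10.05, ∠ ≈ 84.29°
zero (1 + j10·0.2) = 1 + j2 → |·| ≈ 2.2361, ∠ ≈ 63.43°
pole (1 + j10·0.1) = 1 + j1 → |·| ≈ 1.4142, ∠ ≈ 45.00°
pole (1 + j10·0.001) = 1 + j0.01 → |·| ≈ 1, ∠ ≈ 0.57°
∠L = (84.29° + 63.43°) − (45.00° + 0.57°) = 102.15°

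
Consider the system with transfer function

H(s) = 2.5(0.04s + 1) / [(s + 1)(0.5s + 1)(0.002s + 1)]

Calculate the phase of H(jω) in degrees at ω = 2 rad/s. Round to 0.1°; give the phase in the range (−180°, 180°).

-104.1°

At ω = 2 rad/s:
zero (1 + j2·0.04) = 1 + j0.08 → |·| ≈ 1.0032, ∠ ≈ 4.57°
pole (1 + j2·1) = 1 + j2 → |·| ≈ 2.2361, ∠ ≈ 63.43°
pole (1 + j2·0.5) = 1 + j1 → |·| ≈ 1.4142, ∠ ≈ 45.00°
pole (1 + j2·0.002) = 1 + j0.004 → |·| ≈ 1, ∠ ≈ 0.23°
∠H = (4.57°) − (63.43° + 45.00° + 0.23°) = -104.09°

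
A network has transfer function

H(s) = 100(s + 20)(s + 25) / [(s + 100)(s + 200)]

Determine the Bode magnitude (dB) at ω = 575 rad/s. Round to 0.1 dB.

39.4 dB

At s = jω = j575:
zero (s+20): 20 + j575 → |·| = √(20²+575²) = √331025 ≈ 575.35, ∠ = arctan(575/20) ≈ 88.01°
zero (s+25): 25 + j575 → |·| = √(25²+575²) = √331250 ≈ 575.54, ∠ = arctan(575/25) ≈ 87.51°
pole (s+100): 100 + j575 → |·| = √(100²+575²) = √340625 ≈ 583.63, ∠ = arctan(575/100) ≈ 80.13°
pole (s+200): 200 + j575 → |·| = √(200²+575²) = √370625 ≈ 608.79, ∠ = arctan(575/200) ≈ 70.82°
|H| = 100 · 3.3114e+05 / 3.5531e+05 ≈ 93.197
Gain = 20 log₁₀(93.197) ≈ 39.39 dB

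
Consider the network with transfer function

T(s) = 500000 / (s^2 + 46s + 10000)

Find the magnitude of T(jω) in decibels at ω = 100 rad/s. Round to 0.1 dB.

40.7 dB

At s = jω = j100:
quadratic: (j100)² + 46·j100 + 10000 = 0 + j4600 → |·| ≈ 4600, ∠ ≈ 90.00°
|T| = 500000 / 4600 ≈ 108.7
Gain = 20 log₁₀(108.7) ≈ 40.72 dB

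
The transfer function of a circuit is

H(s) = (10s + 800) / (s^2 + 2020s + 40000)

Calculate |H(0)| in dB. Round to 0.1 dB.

-34.0 dB

H(0) = 800 / 40000 = 0.02
20 log₁₀(0.02) ≈ -33.98 dB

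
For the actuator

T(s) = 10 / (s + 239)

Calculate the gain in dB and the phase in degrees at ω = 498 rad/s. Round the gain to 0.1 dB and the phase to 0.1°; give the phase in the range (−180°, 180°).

Substitute s = j498:
Numerator: 10 = 10 + j0
Denominator: (j498) + 239 = 239 + j498
|N| = √(10² + 0²) ≈ 10, ∠N ≈ 0.00°
|D| = √(239² + 498²) ≈ 552.38, ∠D ≈ 64.36°
|T| = 10 / 552.38 ≈ 0.018103
Gain = 20 log₁₀(0.018103) ≈ -34.84 dB
∠T = 0.00° − 64.36° = -64.36°

-34.8 dB, -64.4°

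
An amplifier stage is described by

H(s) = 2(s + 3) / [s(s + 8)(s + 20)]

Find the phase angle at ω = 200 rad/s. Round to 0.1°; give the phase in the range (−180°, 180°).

At s = jω = j200:
zero (s+3): 3 + j200 → |·| = √(3²+200²) = √40009 ≈ 200.02, ∠ = arctan(200/3) ≈ 89.14°
pole (s+8): 8 + j200 → |·| = √(8²+200²) = √40064 ≈ 200.16, ∠ = arctan(200/8) ≈ 87.71°
pole (s+20): 20 + j200 → |·| = √(20²+200²) = √40400 ≈ 201, ∠ = arctan(200/20) ≈ 84.29°
pole at origin: |s| = 200, ∠ = 90.00° (in denominator)
∠H = 89.14° − 262.00° = -172.86°

-172.9°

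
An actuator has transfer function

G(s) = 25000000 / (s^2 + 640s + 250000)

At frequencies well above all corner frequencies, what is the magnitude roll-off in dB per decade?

-40 dB/decade

Each pole contributes −20 dB/decade at high frequency; each zero contributes +20 dB/decade.
Net: 0 zero(s) − 2 pole(s) → -40 dB/decade.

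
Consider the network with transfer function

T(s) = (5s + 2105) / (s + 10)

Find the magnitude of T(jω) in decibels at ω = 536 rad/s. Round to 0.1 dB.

16.1 dB

Substitute s = j536:
Numerator: 5(j536) + 2105 = 2105 + j2680
Denominator: (j536) + 10 = 10 + j536
|N| = √(2105² + 2680²) ≈ 3407.8, ∠N ≈ 51.85°
|D| = √(10² + 536²) ≈ 536.09, ∠D ≈ 88.93°
|T| = 3407.8 / 536.09 ≈ 6.3568
Gain = 20 log₁₀(6.3568) ≈ 16.06 dB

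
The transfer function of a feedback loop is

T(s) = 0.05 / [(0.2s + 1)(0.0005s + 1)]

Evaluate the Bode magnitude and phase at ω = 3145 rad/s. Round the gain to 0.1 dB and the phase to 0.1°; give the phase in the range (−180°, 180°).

At ω = 3145 rad/s:
pole (1 + j3145·0.2) = 1 + j629 → |·| ≈ 629, ∠ ≈ 89.91°
pole (1 + j3145·0.0005) = 1 + j1.5725 → |·| ≈ 1.8635, ∠ ≈ 57.55°
|T| = 0.05 · 1 / (629 · 1.8635) ≈ 4.2657e-05
Gain = 20 log₁₀(4.2657e-05) ≈ -87.40 dB
∠T = (0°) − (89.91° + 57.55°) = -147.46°

-87.4 dB, -147.5°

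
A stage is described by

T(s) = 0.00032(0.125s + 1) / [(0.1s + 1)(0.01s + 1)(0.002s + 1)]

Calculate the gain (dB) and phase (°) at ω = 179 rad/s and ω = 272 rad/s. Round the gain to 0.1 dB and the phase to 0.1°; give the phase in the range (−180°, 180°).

At ω = 179 rad/s:
zero (1 + j179·0.125) = 1 + j22.375 → |·| ≈ 22.397, ∠ ≈ 87.44°
pole (1 + j179·0.1) = 1 + j17.9 → |·| ≈ 17.928, ∠ ≈ 86.80°
pole (1 + j179·0.01) = 1 + j1.79 → |·| ≈ 2.0504, ∠ ≈ 60.81°
pole (1 + j179·0.002) = 1 + j0.358 → |·| ≈ 1.0622, ∠ ≈ 19.70°
|T| = 0.00032 · 22.397 / (17.928 · 2.0504 · 1.0622) ≈ 0.00018355
Gain = 20 log₁₀(0.00018355) ≈ -74.72 dB
∠T = (87.44°) − (86.80° + 60.81° + 19.70°) = -79.87°

At ω = 272 rad/s:
zero (1 + j272·0.125) = 1 + j34 → |·| ≈ 34.015, ∠ ≈ 88.32°
pole (1 + j272·0.1) = 1 + j27.2 → |·| ≈ 27.218, ∠ ≈ 87.89°
pole (1 + j272·0.01) = 1 + j2.72 → |·| ≈ 2.898, ∠ ≈ 69.81°
pole (1 + j272·0.002) = 1 + j0.544 → |·| ≈ 1.1384, ∠ ≈ 28.55°
|T| = 0.00032 · 34.015 / (27.218 · 2.898 · 1.1384) ≈ 0.00012122
Gain = 20 log₁₀(0.00012122) ≈ -78.33 dB
∠T = (88.32°) − (87.89° + 69.81° + 28.55°) = -97.93°

ω = 179: -74.7 dB, -79.9°; ω = 272: -78.3 dB, -97.9°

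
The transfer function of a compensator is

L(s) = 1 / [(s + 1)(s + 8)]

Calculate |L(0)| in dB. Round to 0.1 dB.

-18.1 dB

L(0) = 1 / (1·8) = 0.125
20 log₁₀(0.125) ≈ -18.06 dB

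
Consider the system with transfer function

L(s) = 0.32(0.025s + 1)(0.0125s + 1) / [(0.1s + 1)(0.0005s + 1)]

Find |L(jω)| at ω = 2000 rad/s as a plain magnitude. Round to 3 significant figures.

At ω = 2000 rad/s:
zero (1 + j2000·0.025) = 1 + j50 → |·| ≈ 50.01, ∠ ≈ 88.85°
zero (1 + j2000·0.0125) = 1 + j25 → |·| ≈ 25.02, ∠ ≈ 87.71°
pole (1 + j2000·0.1) = 1 + j200 → |·| ≈ 200, ∠ ≈ 89.71°
pole (1 + j2000·0.0005) = 1 + j1 → |·| ≈ 1.4142, ∠ ≈ 45.00°
|L| = 0.32 · 50.01 · 25.02 / (200 · 1.4142) ≈ 1.4156

1.42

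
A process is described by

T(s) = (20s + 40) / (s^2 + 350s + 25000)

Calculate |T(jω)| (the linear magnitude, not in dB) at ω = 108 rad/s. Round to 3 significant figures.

Substitute s = j108:
Numerator: 20(j108) + 40 = 40 + j2160
Denominator: (j108)^2 + 350(j108) + 25000 = 13336 + j37800
|N| = √(40² + 2160²) ≈ 2160.4, ∠N ≈ 88.94°
|D| = √(13336² + 37800²) ≈ 40084, ∠D ≈ 70.57°
|T| = 2160.4 / 40084 ≈ 0.053897

0.0539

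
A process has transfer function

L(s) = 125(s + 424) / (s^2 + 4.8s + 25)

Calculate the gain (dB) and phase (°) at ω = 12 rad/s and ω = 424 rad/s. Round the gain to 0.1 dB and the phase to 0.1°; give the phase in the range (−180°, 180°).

ω = 12: 52.1 dB, -152.6°; ω = 424: -7.6 dB, -134.4°

At s = jω = j12:
zero (s+424): 424 + j12 → |·| = √(424²+12²) = √179920 ≈ 424.17, ∠ = arctan(12/424) ≈ 1.62°
quadratic: (j12)² + 4.8·j12 + 25 = -119 + j57.6 → |·| ≈ 132.21, ∠ ≈ 154.17°
|L| = 125 · 424.17 / 132.21 ≈ 401.04
Gain = 20 log₁₀(401.04) ≈ 52.06 dB
∠L = 1.62° − 154.17° = -152.55°

At s = jω = j424:
zero (s+424): 424 + j424 → |·| = √(424²+424²) = √359552 ≈ 599.63, ∠ = arctan(424/424) ≈ 45.00°
quadratic: (j424)² + 4.8·j424 + 25 = -179751 + j2035.2 → |·| ≈ 1.7976e+05, ∠ ≈ 179.35°
|L| = 125 · 599.63 / 1.7976e+05 ≈ 0.41697
Gain = 20 log₁₀(0.41697) ≈ -7.60 dB
∠L = 45.00° − 179.35° = -134.35°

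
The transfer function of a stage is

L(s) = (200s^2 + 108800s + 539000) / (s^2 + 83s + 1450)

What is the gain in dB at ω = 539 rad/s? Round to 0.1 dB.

49.0 dB

Substitute s = j539:
Numerator: 200(j539)^2 + 108800(j539) + 539000 = -57565200 + j58643200
Denominator: (j539)^2 + 83(j539) + 1450 = -289071 + j44737
|N| = √(57565200² + 58643200²) ≈ 8.2175e+07, ∠N ≈ 134.47°
|D| = √(289071² + 44737²) ≈ 2.9251e+05, ∠D ≈ 171.20°
|L| = 8.2175e+07 / 2.9251e+05 ≈ 280.93
Gain = 20 log₁₀(280.93) ≈ 48.97 dB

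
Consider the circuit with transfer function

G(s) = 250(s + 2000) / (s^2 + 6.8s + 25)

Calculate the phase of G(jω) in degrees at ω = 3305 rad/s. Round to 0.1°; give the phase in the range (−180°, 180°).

At s = jω = j3305:
zero (s+2000): 2000 + j3305 → |·| = √(2000²+3305²) = √14923025 ≈ 3863, ∠ = arctan(3305/2000) ≈ 58.82°
quadratic: (j3305)² + 6.8·j3305 + 25 = -10923000 + j22474 → |·| ≈ 1.0923e+07, ∠ ≈ 179.88°
∠G = 58.82° − 179.88° = -121.06°

-121.1°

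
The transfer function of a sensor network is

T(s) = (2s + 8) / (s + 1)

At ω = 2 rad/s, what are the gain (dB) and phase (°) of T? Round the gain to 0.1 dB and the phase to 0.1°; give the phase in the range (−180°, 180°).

Substitute s = j2:
Numerator: 2(j2) + 8 = 8 + j4
Denominator: (j2) + 1 = 1 + j2
|N| = √(8² + 4²) ≈ 8.9443, ∠N ≈ 26.57°
|D| = √(1² + 2²) ≈ 2.2361, ∠D ≈ 63.43°
|T| = 8.9443 / 2.2361 ≈ 4
Gain = 20 log₁₀(4) ≈ 12.04 dB
∠T = 26.57° − 63.43° = -36.86°

12.0 dB, -36.9°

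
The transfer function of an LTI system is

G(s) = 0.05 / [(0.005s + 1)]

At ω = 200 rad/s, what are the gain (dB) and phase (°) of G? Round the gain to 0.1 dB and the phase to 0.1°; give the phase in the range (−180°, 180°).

-29.0 dB, -45.0°

At ω = 200 rad/s:
pole (1 + j200·0.005) = 1 + j1 → |·| ≈ 1.4142, ∠ ≈ 45.00°
|G| = 0.05 · 1 / (1.4142) ≈ 0.035356
Gain = 20 log₁₀(0.035356) ≈ -29.03 dB
∠G = (0°) − (45.00°) = -45.00°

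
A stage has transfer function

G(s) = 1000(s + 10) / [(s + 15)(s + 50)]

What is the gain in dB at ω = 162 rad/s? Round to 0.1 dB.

15.4 dB

At s = jω = j162:
zero (s+10): 10 + j162 → |·| = √(10²+162²) = √26344 ≈ 162.31, ∠ = arctan(162/10) ≈ 86.47°
pole (s+15): 15 + j162 → |·| = √(15²+162²) = √26469 ≈ 162.69, ∠ = arctan(162/15) ≈ 84.71°
pole (s+50): 50 + j162 → |·| = √(50²+162²) = √28744 ≈ 169.54, ∠ = arctan(162/50) ≈ 72.85°
|G| = 1000 · 162.31 / 27582 ≈ 5.8846
Gain = 20 log₁₀(5.8846) ≈ 15.39 dB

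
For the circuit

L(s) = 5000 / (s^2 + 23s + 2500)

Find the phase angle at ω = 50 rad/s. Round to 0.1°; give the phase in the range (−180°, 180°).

-90.0°

At s = jω = j50:
quadratic: (j50)² + 23·j50 + 2500 = 0 + j1150 → |·| ≈ 1150, ∠ ≈ 90.00°
∠L = 0.00° − 90.00° = -90.00°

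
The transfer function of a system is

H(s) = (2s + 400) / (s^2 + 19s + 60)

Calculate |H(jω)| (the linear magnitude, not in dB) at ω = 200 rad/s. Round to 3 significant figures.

Substitute s = j200:
Numerator: 2(j200) + 400 = 400 + j400
Denominator: (j200)^2 + 19(j200) + 60 = -39940 + j3800
|N| = √(400² + 400²) ≈ 565.69, ∠N ≈ 45.00°
|D| = √(39940² + 3800²) ≈ 40120, ∠D ≈ 174.57°
|H| = 565.69 / 40120 ≈ 0.0141

0.0141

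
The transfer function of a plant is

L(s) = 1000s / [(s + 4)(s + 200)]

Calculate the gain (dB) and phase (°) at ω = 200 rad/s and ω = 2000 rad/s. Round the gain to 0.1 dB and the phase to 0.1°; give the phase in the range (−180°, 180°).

ω = 200: 11.0 dB, -43.9°; ω = 2000: -6.1 dB, -84.2°

At s = jω = j200:
zero at origin: s = j200 → |·| = 200, ∠ = 90.00°
pole (s+4): 4 + j200 → |·| = √(4²+200²) = √40016 ≈ 200.04, ∠ = arctan(200/4) ≈ 88.85°
pole (s+200): 200 + j200 → |·| = √(200²+200²) = √80000 ≈ 282.84, ∠ = arctan(200/200) ≈ 45.00°
|L| = 1000 · 200 / 56579 ≈ 3.5349
Gain = 20 log₁₀(3.5349) ≈ 10.97 dB
∠L = 90.00° − 133.85° = -43.85°

At s = jω = j2000:
zero at origin: s = j2000 → |·| = 2000, ∠ = 90.00°
pole (s+4): 4 + j2000 → |·| = √(4²+2000²) = √4000016 ≈ 2000, ∠ = arctan(2000/4) ≈ 89.89°
pole (s+200): 200 + j2000 → |·| = √(200²+2000²) = √4040000 ≈ 2010, ∠ = arctan(2000/200) ≈ 84.29°
|L| = 1000 · 2000 / 4.02e+06 ≈ 0.49751
Gain = 20 log₁₀(0.49751) ≈ -6.06 dB
∠L = 90.00° − 174.18° = -84.18°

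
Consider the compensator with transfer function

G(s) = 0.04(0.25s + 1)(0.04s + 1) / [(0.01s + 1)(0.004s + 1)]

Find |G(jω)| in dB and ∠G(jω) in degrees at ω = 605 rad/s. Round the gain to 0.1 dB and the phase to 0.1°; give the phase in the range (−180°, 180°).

At ω = 605 rad/s:
zero (1 + j605·0.25) = 1 + j151.25 → |·| ≈ 151.25, ∠ ≈ 89.62°
zero (1 + j605·0.04) = 1 + j24.2 → |·| ≈ 24.221, ∠ ≈ 87.63°
pole (1 + j605·0.01) = 1 + j6.05 → |·| ≈ 6.1321, ∠ ≈ 80.61°
pole (1 + j605·0.004) = 1 + j2.42 → |·| ≈ 2.6185, ∠ ≈ 67.55°
|G| = 0.04 · 151.25 · 24.221 / (6.1321 · 2.6185) ≈ 9.1261
Gain = 20 log₁₀(9.1261) ≈ 19.21 dB
∠G = (89.62° + 87.63°) − (80.61° + 67.55°) = 29.09°

19.2 dB, 29.1°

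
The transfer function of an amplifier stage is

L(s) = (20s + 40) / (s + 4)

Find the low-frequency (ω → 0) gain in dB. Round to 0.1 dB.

L(0) = 40 / 4 = 10
20 log₁₀(10) ≈ 20.00 dB

20.0 dB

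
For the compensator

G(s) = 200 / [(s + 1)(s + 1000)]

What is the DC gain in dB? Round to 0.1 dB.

G(0) = 200 / (1·1000) = 0.2
20 log₁₀(0.2) ≈ -13.98 dB

-14.0 dB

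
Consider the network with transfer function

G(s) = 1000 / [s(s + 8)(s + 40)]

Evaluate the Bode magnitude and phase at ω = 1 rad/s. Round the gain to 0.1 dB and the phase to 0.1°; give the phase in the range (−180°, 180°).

At s = jω = j1:
pole (s+8): 8 + j1 → |·| = √(8²+1²) = √65 ≈ 8.0623, ∠ = arctan(1/8) ≈ 7.13°
pole (s+40): 40 + j1 → |·| = √(40²+1²) = √1601 ≈ 40.012, ∠ = arctan(1/40) ≈ 1.43°
pole at origin: |s| = 1, ∠ = 90.00° (in denominator)
|G| = 1000 / 322.59 ≈ 3.0999
Gain = 20 log₁₀(3.0999) ≈ 9.83 dB
∠G = 0.00° − 98.56° = -98.56°

9.8 dB, -98.6°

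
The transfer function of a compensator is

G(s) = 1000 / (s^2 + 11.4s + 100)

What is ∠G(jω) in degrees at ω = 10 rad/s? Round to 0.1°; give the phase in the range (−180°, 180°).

-90.0°

At s = jω = j10:
quadratic: (j10)² + 11.4·j10 + 100 = 0 + j114 → |·| ≈ 114, ∠ ≈ 90.00°
∠G = 0.00° − 90.00° = -90.00°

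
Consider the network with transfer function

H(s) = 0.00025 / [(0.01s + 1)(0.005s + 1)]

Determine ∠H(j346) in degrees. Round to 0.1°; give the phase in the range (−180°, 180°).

At ω = 346 rad/s:
pole (1 + j346·0.01) = 1 + j3.46 → |·| ≈ 3.6016, ∠ ≈ 73.88°
pole (1 + j346·0.005) = 1 + j1.73 → |·| ≈ 1.9982, ∠ ≈ 59.97°
∠H = (0°) − (73.88° + 59.97°) = -133.85°

-133.9°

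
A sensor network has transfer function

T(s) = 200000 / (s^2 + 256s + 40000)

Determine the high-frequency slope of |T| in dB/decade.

Each pole contributes −20 dB/decade at high frequency; each zero contributes +20 dB/decade.
Net: 0 zero(s) − 2 pole(s) → -40 dB/decade.

-40 dB/decade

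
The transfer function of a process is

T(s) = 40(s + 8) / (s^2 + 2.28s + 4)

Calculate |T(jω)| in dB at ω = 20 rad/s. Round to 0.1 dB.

6.7 dB

At s = jω = j20:
zero (s+8): 8 + j20 → |·| = √(8²+20²) = √464 ≈ 21.541, ∠ = arctan(20/8) ≈ 68.20°
quadratic: (j20)² + 2.28·j20 + 4 = -396 + j45.6 → |·| ≈ 398.62, ∠ ≈ 173.43°
|T| = 40 · 21.541 / 398.62 ≈ 2.1616
Gain = 20 log₁₀(2.1616) ≈ 6.70 dB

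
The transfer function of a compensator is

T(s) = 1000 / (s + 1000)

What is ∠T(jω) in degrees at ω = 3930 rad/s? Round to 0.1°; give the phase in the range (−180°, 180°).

Substitute s = j3930:
Numerator: 1000 = 1000 + j0
Denominator: (j3930) + 1000 = 1000 + j3930
|N| = √(1000² + 0²) ≈ 1000, ∠N ≈ 0.00°
|D| = √(1000² + 3930²) ≈ 4055.2, ∠D ≈ 75.72°
∠T = 0.00° − 75.72° = -75.72°

-75.7°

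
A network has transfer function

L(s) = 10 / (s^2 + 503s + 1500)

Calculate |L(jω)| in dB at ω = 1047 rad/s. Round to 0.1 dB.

-101.7 dB

Substitute s = j1047:
Numerator: 10 = 10 + j0
Denominator: (j1047)^2 + 503(j1047) + 1500 = -1094709 + j526641
|N| = √(10² + 0²) ≈ 10, ∠N ≈ 0.00°
|D| = √(1094709² + 526641²) ≈ 1.2148e+06, ∠D ≈ 154.31°
|L| = 10 / 1.2148e+06 ≈ 8.2318e-06
Gain = 20 log₁₀(8.2318e-06) ≈ -101.69 dB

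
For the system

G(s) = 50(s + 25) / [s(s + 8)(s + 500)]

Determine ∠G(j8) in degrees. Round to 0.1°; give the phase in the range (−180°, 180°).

At s = jω = j8:
zero (s+25): 25 + j8 → |·| = √(25²+8²) = √689 ≈ 26.249, ∠ = arctan(8/25) ≈ 17.74°
pole (s+8): 8 + j8 → |·| = √(8²+8²) = √128 ≈ 11.314, ∠ = arctan(8/8) ≈ 45.00°
pole (s+500): 500 + j8 → |·| = √(500²+8²) = √250064 ≈ 500.06, ∠ = arctan(8/500) ≈ 0.92°
pole at origin: |s| = 8, ∠ = 90.00° (in denominator)
∠G = 17.74° − 135.92° = -118.18°

-118.2°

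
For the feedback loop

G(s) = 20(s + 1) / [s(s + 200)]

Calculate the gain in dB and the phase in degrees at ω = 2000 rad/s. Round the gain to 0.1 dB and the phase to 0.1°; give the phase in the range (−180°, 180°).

-40.0 dB, -84.3°

At s = jω = j2000:
zero (s+1): 1 + j2000 → |·| = √(1²+2000²) = √4000001 ≈ 2000, ∠ = arctan(2000/1) ≈ 89.97°
pole (s+200): 200 + j2000 → |·| = √(200²+2000²) = √4040000 ≈ 2010, ∠ = arctan(2000/200) ≈ 84.29°
pole at origin: |s| = 2000, ∠ = 90.00° (in denominator)
|G| = 20 · 2000 / 4.02e+06 ≈ 0.0099502
Gain = 20 log₁₀(0.0099502) ≈ -40.04 dB
∠G = 89.97° − 174.29° = -84.32°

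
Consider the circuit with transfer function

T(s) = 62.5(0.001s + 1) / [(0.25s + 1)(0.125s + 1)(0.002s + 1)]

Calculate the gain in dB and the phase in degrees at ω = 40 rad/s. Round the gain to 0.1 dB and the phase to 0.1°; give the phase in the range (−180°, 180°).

1.7 dB, -165.3°

At ω = 40 rad/s:
zero (1 + j40·0.001) = 1 + j0.04 → |·| ≈ 1.0008, ∠ ≈ 2.29°
pole (1 + j40·0.25) = 1 + j10 → |·| ≈ 10.05, ∠ ≈ 84.29°
pole (1 + j40·0.125) = 1 + j5 → |·| ≈ 5.099, ∠ ≈ 78.69°
pole (1 + j40·0.002) = 1 + j0.08 → |·| ≈ 1.0032, ∠ ≈ 4.57°
|T| = 62.5 · 1.0008 / (10.05 · 5.099 · 1.0032) ≈ 1.2167
Gain = 20 log₁₀(1.2167) ≈ 1.70 dB
∠T = (2.29°) − (84.29° + 78.69° + 4.57°) = -165.26°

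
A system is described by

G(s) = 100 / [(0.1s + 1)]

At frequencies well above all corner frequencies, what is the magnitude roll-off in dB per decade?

-20 dB/decade

Each pole contributes −20 dB/decade at high frequency; each zero contributes +20 dB/decade.
Net: 0 zero(s) − 1 pole(s) → -20 dB/decade.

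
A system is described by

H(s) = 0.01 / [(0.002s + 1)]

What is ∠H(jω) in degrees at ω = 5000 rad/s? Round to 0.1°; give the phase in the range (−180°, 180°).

At ω = 5000 rad/s:
pole (1 + j5000·0.002) = 1 + j10 → |·| ≈ 10.05, ∠ ≈ 84.29°
∠H = (0°) − (84.29°) = -84.29°

-84.3°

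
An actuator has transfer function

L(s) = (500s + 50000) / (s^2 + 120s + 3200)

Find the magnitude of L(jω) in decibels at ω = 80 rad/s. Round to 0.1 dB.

16.0 dB

Substitute s = j80:
Numerator: 500(j80) + 50000 = 50000 + j40000
Denominator: (j80)^2 + 120(j80) + 3200 = -3200 + j9600
|N| = √(50000² + 40000²) ≈ 64031, ∠N ≈ 38.66°
|D| = √(3200² + 9600²) ≈ 10119, ∠D ≈ 108.43°
|L| = 64031 / 10119 ≈ 6.3278
Gain = 20 log₁₀(6.3278) ≈ 16.03 dB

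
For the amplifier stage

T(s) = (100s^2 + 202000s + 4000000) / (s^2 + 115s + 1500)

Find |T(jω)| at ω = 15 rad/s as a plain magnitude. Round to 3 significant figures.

2.33e+03

Substitute s = j15:
Numerator: 100(j15)^2 + 202000(j15) + 4000000 = 3977500 + j3030000
Denominator: (j15)^2 + 115(j15) + 1500 = 1275 + j1725
|N| = √(3977500² + 3030000²) ≈ 5.0001e+06, ∠N ≈ 37.30°
|D| = √(1275² + 1725²) ≈ 2145.1, ∠D ≈ 53.53°
|T| = 5.0001e+06 / 2145.1 ≈ 2330.9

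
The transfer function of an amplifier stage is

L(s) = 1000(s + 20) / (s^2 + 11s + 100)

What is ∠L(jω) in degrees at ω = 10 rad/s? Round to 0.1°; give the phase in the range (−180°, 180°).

At s = jω = j10:
zero (s+20): 20 + j10 → |·| = √(20²+10²) = √500 ≈ 22.361, ∠ = arctan(10/20) ≈ 26.57°
quadratic: (j10)² + 11·j10 + 100 = 0 + j110 → |·| ≈ 110, ∠ ≈ 90.00°
∠L = 26.57° − 90.00° = -63.43°

-63.4°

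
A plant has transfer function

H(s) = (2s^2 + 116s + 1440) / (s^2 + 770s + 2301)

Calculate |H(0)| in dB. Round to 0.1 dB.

-4.1 dB

H(0) = 1440 / 2301 ≈ 0.62581
20 log₁₀(0.62581) ≈ -4.07 dB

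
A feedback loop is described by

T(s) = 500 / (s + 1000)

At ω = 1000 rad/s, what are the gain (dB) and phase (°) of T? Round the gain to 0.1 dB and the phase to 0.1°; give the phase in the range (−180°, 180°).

-9.0 dB, -45.0°

Substitute s = j1000:
Numerator: 500 = 500 + j0
Denominator: (j1000) + 1000 = 1000 + j1000
|N| = √(500² + 0²) ≈ 500, ∠N ≈ 0.00°
|D| = √(1000² + 1000²) ≈ 1414.2, ∠D ≈ 45.00°
|T| = 500 / 1414.2 ≈ 0.35356
Gain = 20 log₁₀(0.35356) ≈ -9.03 dB
∠T = 0.00° − 45.00° = -45.00°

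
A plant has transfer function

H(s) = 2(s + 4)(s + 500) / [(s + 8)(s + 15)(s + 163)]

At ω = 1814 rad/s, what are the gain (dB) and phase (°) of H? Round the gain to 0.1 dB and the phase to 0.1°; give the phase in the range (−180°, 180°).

At s = jω = j1814:
zero (s+4): 4 + j1814 → |·| = √(4²+1814²) = √3290612 ≈ 1814, ∠ = arctan(1814/4) ≈ 89.87°
zero (s+500): 500 + j1814 → |·| = √(500²+1814²) = √3540596 ≈ 1881.6, ∠ = arctan(1814/500) ≈ 74.59°
pole (s+8): 8 + j1814 → |·| = √(8²+1814²) = √3290660 ≈ 1814, ∠ = arctan(1814/8) ≈ 89.75°
pole (s+15): 15 + j1814 → |·| = √(15²+1814²) = √3290821 ≈ 1814.1, ∠ = arctan(1814/15) ≈ 89.53°
pole (s+163): 163 + j1814 → |·| = √(163²+1814²) = √3317165 ≈ 1821.3, ∠ = arctan(1814/163) ≈ 84.87°
|H| = 2 · 3.4132e+06 / 5.9935e+09 ≈ 0.001139
Gain = 20 log₁₀(0.001139) ≈ -58.87 dB
∠H = 164.46° − 264.15° = -99.69°

-58.9 dB, -99.7°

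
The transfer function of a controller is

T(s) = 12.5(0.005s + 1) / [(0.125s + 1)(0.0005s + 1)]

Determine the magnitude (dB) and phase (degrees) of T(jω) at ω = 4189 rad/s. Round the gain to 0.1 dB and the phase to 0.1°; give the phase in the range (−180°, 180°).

At ω = 4189 rad/s:
zero (1 + j4189·0.005) = 1 + j20.945 → |·| ≈ 20.969, ∠ ≈ 87.27°
pole (1 + j4189·0.125) = 1 + j523.625 → |·| ≈ 523.63, ∠ ≈ 89.89°
pole (1 + j4189·0.0005) = 1 + j2.0945 → |·| ≈ 2.321, ∠ ≈ 64.48°
|T| = 12.5 · 20.969 / (523.63 · 2.321) ≈ 0.21567
Gain = 20 log₁₀(0.21567) ≈ -13.32 dB
∠T = (87.27°) − (89.89° + 64.48°) = -67.10°

-13.3 dB, -67.1°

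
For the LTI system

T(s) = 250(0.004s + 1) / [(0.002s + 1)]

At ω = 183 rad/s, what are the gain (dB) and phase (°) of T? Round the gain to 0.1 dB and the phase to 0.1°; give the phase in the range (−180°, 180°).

49.3 dB, 16.1°

At ω = 183 rad/s:
zero (1 + j183·0.004) = 1 + j0.732 → |·| ≈ 1.2393, ∠ ≈ 36.20°
pole (1 + j183·0.002) = 1 + j0.366 → |·| ≈ 1.0649, ∠ ≈ 20.10°
|T| = 250 · 1.2393 / (1.0649) ≈ 290.94
Gain = 20 log₁₀(290.94) ≈ 49.28 dB
∠T = (36.20°) − (20.10°) = 16.10°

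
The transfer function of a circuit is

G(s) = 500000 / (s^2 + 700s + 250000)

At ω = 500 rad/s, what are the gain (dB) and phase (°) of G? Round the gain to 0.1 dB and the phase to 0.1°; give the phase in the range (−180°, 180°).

3.1 dB, -90.0°

At s = jω = j500:
quadratic: (j500)² + 700·j500 + 250000 = 0 + j350000 → |·| ≈ 3.5e+05, ∠ ≈ 90.00°
|G| = 500000 / 3.5e+05 ≈ 1.4286
Gain = 20 log₁₀(1.4286) ≈ 3.10 dB
∠G = 0.00° − 90.00° = -90.00°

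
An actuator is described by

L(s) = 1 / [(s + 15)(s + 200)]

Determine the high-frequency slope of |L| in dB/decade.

Each pole contributes −20 dB/decade at high frequency; each zero contributes +20 dB/decade.
Net: 0 zero(s) − 2 pole(s) → -40 dB/decade.

-40 dB/decade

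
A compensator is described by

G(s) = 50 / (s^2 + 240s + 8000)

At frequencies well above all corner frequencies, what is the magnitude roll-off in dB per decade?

Each pole contributes −20 dB/decade at high frequency; each zero contributes +20 dB/decade.
Net: 0 zero(s) − 2 pole(s) → -40 dB/decade.

-40 dB/decade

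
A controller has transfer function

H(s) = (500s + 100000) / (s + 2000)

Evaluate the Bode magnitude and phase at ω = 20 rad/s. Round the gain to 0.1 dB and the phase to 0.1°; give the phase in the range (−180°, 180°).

Substitute s = j20:
Numerator: 500(j20) + 100000 = 100000 + j10000
Denominator: (j20) + 2000 = 2000 + j20
|N| = √(100000² + 10000²) ≈ 1.005e+05, ∠N ≈ 5.71°
|D| = √(2000² + 20²) ≈ 2000.1, ∠D ≈ 0.57°
|H| = 1.005e+05 / 2000.1 ≈ 50.247
Gain = 20 log₁₀(50.247) ≈ 34.02 dB
∠H = 5.71° − 0.57° = 5.14°

34.0 dB, 5.1°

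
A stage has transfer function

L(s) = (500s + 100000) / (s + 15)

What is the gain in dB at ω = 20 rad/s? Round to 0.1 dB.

Substitute s = j20:
Numerator: 500(j20) + 100000 = 100000 + j10000
Denominator: (j20) + 15 = 15 + j20
|N| = √(100000² + 10000²) ≈ 1.005e+05, ∠N ≈ 5.71°
|D| = √(15² + 20²) ≈ 25, ∠D ≈ 53.13°
|L| = 1.005e+05 / 25 ≈ 4020
Gain = 20 log₁₀(4020) ≈ 72.08 dB

72.1 dB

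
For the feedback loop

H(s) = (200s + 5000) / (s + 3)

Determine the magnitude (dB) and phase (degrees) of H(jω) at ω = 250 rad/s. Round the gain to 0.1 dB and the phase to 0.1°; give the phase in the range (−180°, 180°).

46.1 dB, -5.0°

Substitute s = j250:
Numerator: 200(j250) + 5000 = 5000 + j50000
Denominator: (j250) + 3 = 3 + j250
|N| = √(5000² + 50000²) ≈ 50249, ∠N ≈ 84.29°
|D| = √(3² + 250²) ≈ 250.02, ∠D ≈ 89.31°
|H| = 50249 / 250.02 ≈ 200.98
Gain = 20 log₁₀(200.98) ≈ 46.06 dB
∠H = 84.29° − 89.31° = -5.02°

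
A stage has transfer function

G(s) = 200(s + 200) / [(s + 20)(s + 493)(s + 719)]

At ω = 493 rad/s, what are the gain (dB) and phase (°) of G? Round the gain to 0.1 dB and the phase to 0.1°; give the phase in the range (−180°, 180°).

At s = jω = j493:
zero (s+200): 200 + j493 → |·| = √(200²+493²) = √283049 ≈ 532.02, ∠ = arctan(493/200) ≈ 67.92°
pole (s+20): 20 + j493 → |·| = √(20²+493²) = √243449 ≈ 493.41, ∠ = arctan(493/20) ≈ 87.68°
pole (s+493): 493 + j493 → |·| = √(493²+493²) = √486098 ≈ 697.21, ∠ = arctan(493/493) ≈ 45.00°
pole (s+719): 719 + j493 → |·| = √(719²+493²) = √760010 ≈ 871.79, ∠ = arctan(493/719) ≈ 34.44°
|G| = 200 · 532.02 / 2.999e+08 ≈ 0.0003548
Gain = 20 log₁₀(0.0003548) ≈ -69.00 dB
∠G = 67.92° − 167.12° = -99.20°

-69.0 dB, -99.2°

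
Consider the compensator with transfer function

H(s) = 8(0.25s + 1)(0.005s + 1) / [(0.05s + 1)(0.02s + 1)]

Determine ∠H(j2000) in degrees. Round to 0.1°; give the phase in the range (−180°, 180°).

At ω = 2000 rad/s:
zero (1 + j2000·0.25) = 1 + j500 → |·| ≈ 500, ∠ ≈ 89.89°
zero (1 + j2000·0.005) = 1 + j10 → |·| ≈ 10.05, ∠ ≈ 84.29°
pole (1 + j2000·0.05) = 1 + j100 → |·| ≈ 100, ∠ ≈ 89.43°
pole (1 + j2000·0.02) = 1 + j40 → |·| ≈ 40.012, ∠ ≈ 88.57°
∠H = (89.89° + 84.29°) − (89.43° + 88.57°) = -3.82°

-3.8°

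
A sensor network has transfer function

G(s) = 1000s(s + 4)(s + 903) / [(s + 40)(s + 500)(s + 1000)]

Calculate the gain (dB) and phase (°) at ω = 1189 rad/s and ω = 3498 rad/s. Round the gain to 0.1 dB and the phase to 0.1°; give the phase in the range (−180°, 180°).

ω = 1189: 58.9 dB, 27.4°; ω = 3498: 59.9 dB, 10.2°

At s = jω = j1189:
zero (s+4): 4 + j1189 → |·| = √(4²+1189²) = √1413737 ≈ 1189, ∠ = arctan(1189/4) ≈ 89.81°
zero (s+903): 903 + j1189 → |·| = √(903²+1189²) = √2229130 ≈ 1493, ∠ = arctan(1189/903) ≈ 52.78°
zero at origin: s = j1189 → |·| = 1189, ∠ = 90.00°
pole (s+40): 40 + j1189 → |·| = √(40²+1189²) = √1415321 ≈ 1189.7, ∠ = arctan(1189/40) ≈ 88.07°
pole (s+500): 500 + j1189 → |·| = √(500²+1189²) = √1663721 ≈ 1289.9, ∠ = arctan(1189/500) ≈ 67.19°
pole (s+1000): 1000 + j1189 → |·| = √(1000²+1189²) = √2413721 ≈ 1553.6, ∠ = arctan(1189/1000) ≈ 49.93°
|G| = 1000 · 2.1107e+09 / 2.3841e+09 ≈ 885.32
Gain = 20 log₁₀(885.32) ≈ 58.94 dB
∠G = 232.59° − 205.19° = 27.40°

At s = jω = j3498:
zero (s+4): 4 + j3498 → |·| = √(4²+3498²) = √12236020 ≈ 3498, ∠ = arctan(3498/4) ≈ 89.93°
zero (s+903): 903 + j3498 → |·| = √(903²+3498²) = √13051413 ≈ 3612.7, ∠ = arctan(3498/903) ≈ 75.53°
zero at origin: s = j3498 → |·| = 3498, ∠ = 90.00°
pole (s+40): 40 + j3498 → |·| = √(40²+3498²) = √12237604 ≈ 3498.2, ∠ = arctan(3498/40) ≈ 89.34°
pole (s+500): 500 + j3498 → |·| = √(500²+3498²) = √12486004 ≈ 3533.6, ∠ = arctan(3498/500) ≈ 81.87°
pole (s+1000): 1000 + j3498 → |·| = √(1000²+3498²) = √13236004 ≈ 3638.1, ∠ = arctan(3498/1000) ≈ 74.05°
|G| = 1000 · 4.4205e+10 / 4.4971e+10 ≈ 982.97
Gain = 20 log₁₀(982.97) ≈ 59.85 dB
∠G = 255.46° − 245.26° = 10.20°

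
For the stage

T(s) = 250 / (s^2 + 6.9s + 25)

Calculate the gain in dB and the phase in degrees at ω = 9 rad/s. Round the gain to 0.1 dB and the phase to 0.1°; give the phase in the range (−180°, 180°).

9.5 dB, -132.0°

At s = jω = j9:
quadratic: (j9)² + 6.9·j9 + 25 = -56 + j62.1 → |·| ≈ 83.621, ∠ ≈ 132.04°
|T| = 250 / 83.621 ≈ 2.9897
Gain = 20 log₁₀(2.9897) ≈ 9.51 dB
∠T = 0.00° − 132.04° = -132.04°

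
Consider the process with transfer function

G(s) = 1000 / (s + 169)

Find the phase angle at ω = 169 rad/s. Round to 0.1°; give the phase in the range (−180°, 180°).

At s = jω = j169:
pole (s+169): 169 + j169 → |·| = √(169²+169²) = √57122 ≈ 239, ∠ = arctan(169/169) ≈ 45.00°
∠G = 0.00° − 45.00° = -45.00°

-45.0°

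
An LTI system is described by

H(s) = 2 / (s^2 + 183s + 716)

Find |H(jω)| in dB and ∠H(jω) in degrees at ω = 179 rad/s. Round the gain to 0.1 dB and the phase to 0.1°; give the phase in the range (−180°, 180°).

Substitute s = j179:
Numerator: 2 = 2 + j0
Denominator: (j179)^2 + 183(j179) + 716 = -31325 + j32757
|N| = √(2² + 0²) ≈ 2, ∠N ≈ 0.00°
|D| = √(31325² + 32757²) ≈ 45324, ∠D ≈ 133.72°
|H| = 2 / 45324 ≈ 4.4127e-05
Gain = 20 log₁₀(4.4127e-05) ≈ -87.11 dB
∠H = 0.00° − 133.72° = -133.72°

-87.1 dB, -133.7°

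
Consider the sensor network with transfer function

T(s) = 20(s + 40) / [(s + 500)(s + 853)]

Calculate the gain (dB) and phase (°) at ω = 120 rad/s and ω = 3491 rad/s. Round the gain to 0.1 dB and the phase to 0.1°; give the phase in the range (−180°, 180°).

ω = 120: -44.9 dB, 50.1°; ω = 3491: -45.2 dB, -68.8°

At s = jω = j120:
zero (s+40): 40 + j120 → |·| = √(40²+120²) = √16000 ≈ 126.49, ∠ = arctan(120/40) ≈ 71.57°
pole (s+500): 500 + j120 → |·| = √(500²+120²) = √264400 ≈ 514.2, ∠ = arctan(120/500) ≈ 13.50°
pole (s+853): 853 + j120 → |·| = √(853²+120²) = √742009 ≈ 861.4, ∠ = arctan(120/853) ≈ 8.01°
|T| = 20 · 126.49 / 4.4293e+05 ≈ 0.0057115
Gain = 20 log₁₀(0.0057115) ≈ -44.86 dB
∠T = 71.57° − 21.51° = 50.06°

At s = jω = j3491:
zero (s+40): 40 + j3491 → |·| = √(40²+3491²) = √12188681 ≈ 3491.2, ∠ = arctan(3491/40) ≈ 89.34°
pole (s+500): 500 + j3491 → |·| = √(500²+3491²) = √12437081 ≈ 3526.6, ∠ = arctan(3491/500) ≈ 81.85°
pole (s+853): 853 + j3491 → |·| = √(853²+3491²) = √12914690 ≈ 3593.7, ∠ = arctan(3491/853) ≈ 76.27°
|T| = 20 · 3491.2 / 1.2674e+07 ≈ 0.0055092
Gain = 20 log₁₀(0.0055092) ≈ -45.18 dB
∠T = 89.34° − 158.12° = -68.78°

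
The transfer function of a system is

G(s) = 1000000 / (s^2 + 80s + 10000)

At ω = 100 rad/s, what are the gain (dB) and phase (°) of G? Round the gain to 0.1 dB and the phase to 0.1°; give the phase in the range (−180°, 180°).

41.9 dB, -90.0°

At s = jω = j100:
quadratic: (j100)² + 80·j100 + 10000 = 0 + j8000 → |·| ≈ 8000, ∠ ≈ 90.00°
|G| = 1000000 / 8000 ≈ 125
Gain = 20 log₁₀(125) ≈ 41.94 dB
∠G = 0.00° − 90.00° = -90.00°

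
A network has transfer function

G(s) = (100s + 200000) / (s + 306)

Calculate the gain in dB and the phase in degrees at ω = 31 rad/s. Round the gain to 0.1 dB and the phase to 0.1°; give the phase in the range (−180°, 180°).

Substitute s = j31:
Numerator: 100(j31) + 200000 = 200000 + j3100
Denominator: (j31) + 306 = 306 + j31
|N| = √(200000² + 3100²) ≈ 2.0002e+05, ∠N ≈ 0.89°
|D| = √(306² + 31²) ≈ 307.57, ∠D ≈ 5.78°
|G| = 2.0002e+05 / 307.57 ≈ 650.32
Gain = 20 log₁₀(650.32) ≈ 56.26 dB
∠G = 0.89° − 5.78° = -4.89°

56.3 dB, -4.9°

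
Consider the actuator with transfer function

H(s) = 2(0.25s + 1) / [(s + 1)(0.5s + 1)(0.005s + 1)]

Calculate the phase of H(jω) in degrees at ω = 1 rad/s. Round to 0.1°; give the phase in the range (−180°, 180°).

At ω = 1 rad/s:
zero (1 + j1·0.25) = 1 + j0.25 → |·| ≈ 1.0308, ∠ ≈ 14.04°
pole (1 + j1·1) = 1 + j1 → |·| ≈ 1.4142, ∠ ≈ 45.00°
pole (1 + j1·0.5) = 1 + j0.5 → |·| ≈ 1.118, ∠ ≈ 26.57°
pole (1 + j1·0.005) = 1 + j0.005 → |·| ≈ 1, ∠ ≈ 0.29°
∠H = (14.04°) − (45.00° + 26.57° + 0.29°) = -57.82°

-57.8°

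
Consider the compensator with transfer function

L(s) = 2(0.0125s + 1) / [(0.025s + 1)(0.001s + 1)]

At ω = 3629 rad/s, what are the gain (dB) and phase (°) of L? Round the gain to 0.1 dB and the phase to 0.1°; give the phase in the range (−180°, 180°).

At ω = 3629 rad/s:
zero (1 + j3629·0.0125) = 1 + j45.3625 → |·| ≈ 45.374, ∠ ≈ 88.74°
pole (1 + j3629·0.025) = 1 + j90.725 → |·| ≈ 90.731, ∠ ≈ 89.37°
pole (1 + j3629·0.001) = 1 + j3.629 → |·| ≈ 3.7643, ∠ ≈ 74.59°
|L| = 2 · 45.374 / (90.731 · 3.7643) ≈ 0.2657
Gain = 20 log₁₀(0.2657) ≈ -11.51 dB
∠L = (88.74°) − (89.37° + 74.59°) = -75.22°

-11.5 dB, -75.2°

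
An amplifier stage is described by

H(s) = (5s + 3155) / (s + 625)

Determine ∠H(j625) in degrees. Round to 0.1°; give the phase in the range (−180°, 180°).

Substitute s = j625:
Numerator: 5(j625) + 3155 = 3155 + j3125
Denominator: (j625) + 625 = 625 + j625
|N| = √(3155² + 3125²) ≈ 4440.7, ∠N ≈ 44.73°
|D| = √(625² + 625²) ≈ 883.88, ∠D ≈ 45.00°
∠H = 44.73° − 45.00° = -0.27°

-0.3°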